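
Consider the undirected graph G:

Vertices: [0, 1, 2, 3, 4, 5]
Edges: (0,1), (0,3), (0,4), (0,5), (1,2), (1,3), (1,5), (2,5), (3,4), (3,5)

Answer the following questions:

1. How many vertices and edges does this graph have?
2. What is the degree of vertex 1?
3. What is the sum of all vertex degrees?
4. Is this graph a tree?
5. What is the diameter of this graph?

Count: 6 vertices, 10 edges.
Vertex 1 has neighbors [0, 2, 3, 5], degree = 4.
Handshaking lemma: 2 * 10 = 20.
A tree on 6 vertices has 5 edges. This graph has 10 edges (5 extra). Not a tree.
Diameter (longest shortest path) = 3.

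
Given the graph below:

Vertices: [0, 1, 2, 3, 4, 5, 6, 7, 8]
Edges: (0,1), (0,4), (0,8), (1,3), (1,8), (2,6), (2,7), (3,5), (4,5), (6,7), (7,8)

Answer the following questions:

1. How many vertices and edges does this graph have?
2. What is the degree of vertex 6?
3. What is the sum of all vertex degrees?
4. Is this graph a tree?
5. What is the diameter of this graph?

Count: 9 vertices, 11 edges.
Vertex 6 has neighbors [2, 7], degree = 2.
Handshaking lemma: 2 * 11 = 22.
A tree on 9 vertices has 8 edges. This graph has 11 edges (3 extra). Not a tree.
Diameter (longest shortest path) = 5.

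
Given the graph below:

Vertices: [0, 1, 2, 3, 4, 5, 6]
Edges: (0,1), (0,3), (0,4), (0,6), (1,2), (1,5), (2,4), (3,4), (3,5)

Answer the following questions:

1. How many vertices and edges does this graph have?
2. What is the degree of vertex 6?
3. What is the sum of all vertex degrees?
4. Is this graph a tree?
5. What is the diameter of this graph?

Count: 7 vertices, 9 edges.
Vertex 6 has neighbors [0], degree = 1.
Handshaking lemma: 2 * 9 = 18.
A tree on 7 vertices has 6 edges. This graph has 9 edges (3 extra). Not a tree.
Diameter (longest shortest path) = 3.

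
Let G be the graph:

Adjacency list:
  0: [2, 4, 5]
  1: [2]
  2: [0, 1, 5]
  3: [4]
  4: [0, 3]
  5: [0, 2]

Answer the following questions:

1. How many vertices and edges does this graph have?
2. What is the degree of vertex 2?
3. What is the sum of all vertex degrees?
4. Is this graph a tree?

Count: 6 vertices, 6 edges.
Vertex 2 has neighbors [0, 1, 5], degree = 3.
Handshaking lemma: 2 * 6 = 12.
A tree on 6 vertices has 5 edges. This graph has 6 edges (1 extra). Not a tree.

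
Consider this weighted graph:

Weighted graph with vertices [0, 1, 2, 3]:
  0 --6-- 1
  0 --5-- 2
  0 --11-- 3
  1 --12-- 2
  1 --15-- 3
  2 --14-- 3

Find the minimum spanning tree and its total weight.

Applying Kruskal's algorithm (sort edges by weight, add if no cycle):
  Add (0,2) w=5
  Add (0,1) w=6
  Add (0,3) w=11
  Skip (1,2) w=12 (creates cycle)
  Skip (2,3) w=14 (creates cycle)
  Skip (1,3) w=15 (creates cycle)
MST weight = 22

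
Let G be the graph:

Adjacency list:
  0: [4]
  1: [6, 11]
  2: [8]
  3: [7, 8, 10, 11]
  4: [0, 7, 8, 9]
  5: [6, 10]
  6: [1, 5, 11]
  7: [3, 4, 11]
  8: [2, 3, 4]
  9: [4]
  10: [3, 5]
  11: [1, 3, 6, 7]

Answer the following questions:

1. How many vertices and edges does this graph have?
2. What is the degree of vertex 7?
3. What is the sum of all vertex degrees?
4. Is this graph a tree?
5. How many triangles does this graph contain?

Count: 12 vertices, 15 edges.
Vertex 7 has neighbors [3, 4, 11], degree = 3.
Handshaking lemma: 2 * 15 = 30.
A tree on 12 vertices has 11 edges. This graph has 15 edges (4 extra). Not a tree.
Number of triangles = 2.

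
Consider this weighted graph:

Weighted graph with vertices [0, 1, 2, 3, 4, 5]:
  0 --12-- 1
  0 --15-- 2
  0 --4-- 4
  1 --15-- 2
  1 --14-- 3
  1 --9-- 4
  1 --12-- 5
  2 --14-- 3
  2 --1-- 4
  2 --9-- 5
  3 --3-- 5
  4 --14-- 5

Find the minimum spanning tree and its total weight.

Applying Kruskal's algorithm (sort edges by weight, add if no cycle):
  Add (2,4) w=1
  Add (3,5) w=3
  Add (0,4) w=4
  Add (1,4) w=9
  Add (2,5) w=9
  Skip (0,1) w=12 (creates cycle)
  Skip (1,5) w=12 (creates cycle)
  Skip (1,3) w=14 (creates cycle)
  Skip (2,3) w=14 (creates cycle)
  Skip (4,5) w=14 (creates cycle)
  Skip (0,2) w=15 (creates cycle)
  Skip (1,2) w=15 (creates cycle)
MST weight = 26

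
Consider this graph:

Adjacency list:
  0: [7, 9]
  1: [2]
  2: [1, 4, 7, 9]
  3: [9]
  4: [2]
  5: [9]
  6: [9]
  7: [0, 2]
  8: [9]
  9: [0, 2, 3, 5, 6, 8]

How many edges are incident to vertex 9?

Vertex 9 has neighbors [0, 2, 3, 5, 6, 8], so deg(9) = 6.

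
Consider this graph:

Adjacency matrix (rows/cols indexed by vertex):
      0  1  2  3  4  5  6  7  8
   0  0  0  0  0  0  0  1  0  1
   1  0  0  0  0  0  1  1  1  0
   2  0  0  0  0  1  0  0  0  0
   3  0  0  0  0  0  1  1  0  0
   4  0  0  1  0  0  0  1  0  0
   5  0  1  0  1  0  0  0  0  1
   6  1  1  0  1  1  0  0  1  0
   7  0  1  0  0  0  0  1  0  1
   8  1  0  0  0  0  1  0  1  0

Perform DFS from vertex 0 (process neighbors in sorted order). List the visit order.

DFS from vertex 0 (neighbors processed in ascending order):
Visit order: 0, 6, 1, 5, 3, 8, 7, 4, 2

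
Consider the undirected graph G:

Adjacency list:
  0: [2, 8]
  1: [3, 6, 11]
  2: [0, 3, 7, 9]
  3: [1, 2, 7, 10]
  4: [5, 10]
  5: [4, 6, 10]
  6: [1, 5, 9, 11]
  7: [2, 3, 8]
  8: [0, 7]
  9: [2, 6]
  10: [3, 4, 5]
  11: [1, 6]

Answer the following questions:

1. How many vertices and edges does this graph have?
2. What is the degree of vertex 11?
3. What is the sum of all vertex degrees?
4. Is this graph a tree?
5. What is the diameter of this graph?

Count: 12 vertices, 17 edges.
Vertex 11 has neighbors [1, 6], degree = 2.
Handshaking lemma: 2 * 17 = 34.
A tree on 12 vertices has 11 edges. This graph has 17 edges (6 extra). Not a tree.
Diameter (longest shortest path) = 4.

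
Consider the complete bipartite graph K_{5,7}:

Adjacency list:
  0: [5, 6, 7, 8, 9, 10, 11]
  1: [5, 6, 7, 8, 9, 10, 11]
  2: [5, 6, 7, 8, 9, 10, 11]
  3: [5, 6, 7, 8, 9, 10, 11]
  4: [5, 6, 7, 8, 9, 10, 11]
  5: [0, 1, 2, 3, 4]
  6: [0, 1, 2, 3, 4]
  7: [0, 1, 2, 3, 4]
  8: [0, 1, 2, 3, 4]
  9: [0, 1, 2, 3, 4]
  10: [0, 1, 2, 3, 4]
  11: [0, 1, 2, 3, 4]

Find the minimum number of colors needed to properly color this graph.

K_{5,7} is bipartite: vertices split into two independent sets of size 5 and 7.
Color one set 0, the other 1. No adjacent vertices share a color.
Chromatic number = 2.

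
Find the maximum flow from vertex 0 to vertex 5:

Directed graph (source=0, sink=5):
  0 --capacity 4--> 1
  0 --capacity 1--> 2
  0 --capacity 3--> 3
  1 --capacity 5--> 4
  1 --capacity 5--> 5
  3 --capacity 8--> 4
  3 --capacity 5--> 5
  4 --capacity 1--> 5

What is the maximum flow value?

Computing max flow:
  Flow on (0->1): 4/4
  Flow on (0->3): 3/3
  Flow on (1->5): 4/5
  Flow on (3->5): 3/5
Maximum flow = 7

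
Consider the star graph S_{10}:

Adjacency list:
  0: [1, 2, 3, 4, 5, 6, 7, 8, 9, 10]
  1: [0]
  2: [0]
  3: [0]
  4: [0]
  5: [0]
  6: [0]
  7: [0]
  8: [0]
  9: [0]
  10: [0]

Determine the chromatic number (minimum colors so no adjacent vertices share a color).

S_{10} has one hub adjacent to 10 leaves; leaves are pairwise non-adjacent.
Color the hub 0 and every leaf 1.
Chromatic number = 2.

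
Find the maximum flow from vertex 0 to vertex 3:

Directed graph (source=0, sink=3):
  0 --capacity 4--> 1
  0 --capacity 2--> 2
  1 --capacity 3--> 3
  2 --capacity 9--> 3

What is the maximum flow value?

Computing max flow:
  Flow on (0->1): 3/4
  Flow on (0->2): 2/2
  Flow on (1->3): 3/3
  Flow on (2->3): 2/9
Maximum flow = 5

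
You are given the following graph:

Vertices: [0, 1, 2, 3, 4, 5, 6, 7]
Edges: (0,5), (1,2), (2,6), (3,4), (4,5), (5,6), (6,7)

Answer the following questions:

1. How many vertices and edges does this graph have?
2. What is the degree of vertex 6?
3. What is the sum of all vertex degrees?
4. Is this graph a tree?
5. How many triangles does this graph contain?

Count: 8 vertices, 7 edges.
Vertex 6 has neighbors [2, 5, 7], degree = 3.
Handshaking lemma: 2 * 7 = 14.
A graph is a tree iff it is connected and has exactly n-1 edges. This graph is connected (all 8 vertices in one component) and has 8-1 = 7 edges. It is a tree.
Number of triangles = 0.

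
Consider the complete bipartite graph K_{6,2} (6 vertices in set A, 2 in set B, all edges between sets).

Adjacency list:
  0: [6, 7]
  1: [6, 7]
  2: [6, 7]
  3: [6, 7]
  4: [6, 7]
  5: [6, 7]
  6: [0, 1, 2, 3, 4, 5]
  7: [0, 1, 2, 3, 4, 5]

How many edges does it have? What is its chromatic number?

K_{6,2} has 6 * 2 = 12 edges.
Bipartite graphs have chromatic number 2 (color each partition differently).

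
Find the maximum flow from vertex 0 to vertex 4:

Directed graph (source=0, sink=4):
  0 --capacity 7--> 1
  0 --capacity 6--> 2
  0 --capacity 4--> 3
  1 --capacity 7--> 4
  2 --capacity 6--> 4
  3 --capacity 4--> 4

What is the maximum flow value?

Computing max flow:
  Flow on (0->1): 7/7
  Flow on (0->2): 6/6
  Flow on (0->3): 4/4
  Flow on (1->4): 7/7
  Flow on (2->4): 6/6
  Flow on (3->4): 4/4
Maximum flow = 17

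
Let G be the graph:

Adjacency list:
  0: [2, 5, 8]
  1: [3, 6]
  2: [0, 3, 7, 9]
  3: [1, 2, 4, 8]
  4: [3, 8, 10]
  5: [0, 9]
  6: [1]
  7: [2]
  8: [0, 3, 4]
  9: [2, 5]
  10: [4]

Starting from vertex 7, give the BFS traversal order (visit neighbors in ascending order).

BFS from vertex 7 (neighbors processed in ascending order):
Visit order: 7, 2, 0, 3, 9, 5, 8, 1, 4, 6, 10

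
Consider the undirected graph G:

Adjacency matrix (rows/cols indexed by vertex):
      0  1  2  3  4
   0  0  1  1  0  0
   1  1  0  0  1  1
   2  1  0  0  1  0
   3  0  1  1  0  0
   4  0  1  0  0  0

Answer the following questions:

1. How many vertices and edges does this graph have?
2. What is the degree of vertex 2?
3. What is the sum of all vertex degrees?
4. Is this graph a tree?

Count: 5 vertices, 5 edges.
Vertex 2 has neighbors [0, 3], degree = 2.
Handshaking lemma: 2 * 5 = 10.
A tree on 5 vertices has 4 edges. This graph has 5 edges (1 extra). Not a tree.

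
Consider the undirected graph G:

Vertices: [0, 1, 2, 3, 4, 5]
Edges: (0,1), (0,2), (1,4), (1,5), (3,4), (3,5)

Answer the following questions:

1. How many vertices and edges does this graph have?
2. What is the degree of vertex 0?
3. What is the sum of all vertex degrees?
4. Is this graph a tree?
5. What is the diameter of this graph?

Count: 6 vertices, 6 edges.
Vertex 0 has neighbors [1, 2], degree = 2.
Handshaking lemma: 2 * 6 = 12.
A tree on 6 vertices has 5 edges. This graph has 6 edges (1 extra). Not a tree.
Diameter (longest shortest path) = 4.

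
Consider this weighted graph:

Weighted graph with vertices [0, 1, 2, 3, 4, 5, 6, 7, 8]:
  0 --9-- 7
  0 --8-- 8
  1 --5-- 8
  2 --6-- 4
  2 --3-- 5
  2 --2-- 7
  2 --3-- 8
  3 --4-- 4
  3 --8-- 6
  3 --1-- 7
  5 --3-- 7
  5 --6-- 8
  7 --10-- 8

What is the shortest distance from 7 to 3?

Using Dijkstra's algorithm from vertex 7:
Shortest path: 7 -> 3
Total weight: 1 = 1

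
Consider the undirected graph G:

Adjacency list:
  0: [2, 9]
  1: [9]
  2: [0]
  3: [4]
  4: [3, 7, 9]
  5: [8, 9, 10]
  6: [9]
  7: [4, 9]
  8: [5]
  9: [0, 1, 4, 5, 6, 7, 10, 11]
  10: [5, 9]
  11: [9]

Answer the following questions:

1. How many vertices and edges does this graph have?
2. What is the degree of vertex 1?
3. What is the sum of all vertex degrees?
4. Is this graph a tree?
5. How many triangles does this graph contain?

Count: 12 vertices, 13 edges.
Vertex 1 has neighbors [9], degree = 1.
Handshaking lemma: 2 * 13 = 26.
A tree on 12 vertices has 11 edges. This graph has 13 edges (2 extra). Not a tree.
Number of triangles = 2.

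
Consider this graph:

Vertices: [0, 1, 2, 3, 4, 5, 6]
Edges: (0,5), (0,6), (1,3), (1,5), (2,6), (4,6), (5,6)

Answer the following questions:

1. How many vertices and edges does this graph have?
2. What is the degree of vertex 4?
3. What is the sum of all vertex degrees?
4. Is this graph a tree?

Count: 7 vertices, 7 edges.
Vertex 4 has neighbors [6], degree = 1.
Handshaking lemma: 2 * 7 = 14.
A tree on 7 vertices has 6 edges. This graph has 7 edges (1 extra). Not a tree.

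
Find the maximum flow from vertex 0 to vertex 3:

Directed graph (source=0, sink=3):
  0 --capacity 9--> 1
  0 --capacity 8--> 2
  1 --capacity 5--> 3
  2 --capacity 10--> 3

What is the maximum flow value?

Computing max flow:
  Flow on (0->1): 5/9
  Flow on (0->2): 8/8
  Flow on (1->3): 5/5
  Flow on (2->3): 8/10
Maximum flow = 13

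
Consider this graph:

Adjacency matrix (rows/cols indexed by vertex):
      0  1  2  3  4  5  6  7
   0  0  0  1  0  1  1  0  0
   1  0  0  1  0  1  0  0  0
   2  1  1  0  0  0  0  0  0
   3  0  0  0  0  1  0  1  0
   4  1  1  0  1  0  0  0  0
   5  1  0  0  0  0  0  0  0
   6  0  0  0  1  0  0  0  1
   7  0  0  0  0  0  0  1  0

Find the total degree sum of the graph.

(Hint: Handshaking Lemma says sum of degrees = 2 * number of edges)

Count edges: 8 edges.
By Handshaking Lemma: sum of degrees = 2 * 8 = 16.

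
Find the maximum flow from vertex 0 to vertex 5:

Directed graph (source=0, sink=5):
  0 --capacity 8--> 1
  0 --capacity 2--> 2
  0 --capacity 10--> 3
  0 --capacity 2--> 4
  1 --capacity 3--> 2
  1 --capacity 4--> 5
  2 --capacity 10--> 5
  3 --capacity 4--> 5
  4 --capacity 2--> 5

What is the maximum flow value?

Computing max flow:
  Flow on (0->1): 7/8
  Flow on (0->2): 2/2
  Flow on (0->3): 4/10
  Flow on (0->4): 2/2
  Flow on (1->2): 3/3
  Flow on (1->5): 4/4
  Flow on (2->5): 5/10
  Flow on (3->5): 4/4
  Flow on (4->5): 2/2
Maximum flow = 15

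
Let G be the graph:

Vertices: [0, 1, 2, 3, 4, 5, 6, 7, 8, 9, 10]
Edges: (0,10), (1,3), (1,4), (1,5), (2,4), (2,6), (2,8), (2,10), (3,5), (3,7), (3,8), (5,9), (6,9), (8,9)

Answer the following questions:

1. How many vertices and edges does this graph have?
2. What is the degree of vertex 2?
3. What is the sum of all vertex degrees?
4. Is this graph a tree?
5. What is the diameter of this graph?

Count: 11 vertices, 14 edges.
Vertex 2 has neighbors [4, 6, 8, 10], degree = 4.
Handshaking lemma: 2 * 14 = 28.
A tree on 11 vertices has 10 edges. This graph has 14 edges (4 extra). Not a tree.
Diameter (longest shortest path) = 5.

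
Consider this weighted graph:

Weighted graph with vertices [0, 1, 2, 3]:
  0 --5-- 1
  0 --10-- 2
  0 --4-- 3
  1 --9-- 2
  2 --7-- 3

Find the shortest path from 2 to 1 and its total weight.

Using Dijkstra's algorithm from vertex 2:
Shortest path: 2 -> 1
Total weight: 9 = 9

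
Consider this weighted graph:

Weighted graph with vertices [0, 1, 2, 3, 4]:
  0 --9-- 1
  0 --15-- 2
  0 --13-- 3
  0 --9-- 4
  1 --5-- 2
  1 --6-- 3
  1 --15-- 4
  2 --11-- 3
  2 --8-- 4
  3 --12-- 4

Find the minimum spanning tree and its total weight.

Applying Kruskal's algorithm (sort edges by weight, add if no cycle):
  Add (1,2) w=5
  Add (1,3) w=6
  Add (2,4) w=8
  Add (0,1) w=9
  Skip (0,4) w=9 (creates cycle)
  Skip (2,3) w=11 (creates cycle)
  Skip (3,4) w=12 (creates cycle)
  Skip (0,3) w=13 (creates cycle)
  Skip (0,2) w=15 (creates cycle)
  Skip (1,4) w=15 (creates cycle)
MST weight = 28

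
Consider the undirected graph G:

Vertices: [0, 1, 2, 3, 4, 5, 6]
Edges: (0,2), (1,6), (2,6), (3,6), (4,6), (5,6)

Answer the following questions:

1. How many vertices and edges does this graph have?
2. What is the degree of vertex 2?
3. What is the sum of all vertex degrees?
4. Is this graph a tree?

Count: 7 vertices, 6 edges.
Vertex 2 has neighbors [0, 6], degree = 2.
Handshaking lemma: 2 * 6 = 12.
A graph is a tree iff it is connected and has exactly n-1 edges. This graph is connected (all 7 vertices in one component) and has 7-1 = 6 edges. It is a tree.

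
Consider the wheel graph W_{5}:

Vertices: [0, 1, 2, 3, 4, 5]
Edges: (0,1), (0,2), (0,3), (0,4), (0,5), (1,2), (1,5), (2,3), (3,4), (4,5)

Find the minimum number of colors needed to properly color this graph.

W_{5} = C_{5} plus a hub adjacent to every cycle vertex.
The outer cycle needs 3 colors (odd cycle); the hub is adjacent to all of them so needs a fresh color.
Chromatic number = 3 + 1 = 4.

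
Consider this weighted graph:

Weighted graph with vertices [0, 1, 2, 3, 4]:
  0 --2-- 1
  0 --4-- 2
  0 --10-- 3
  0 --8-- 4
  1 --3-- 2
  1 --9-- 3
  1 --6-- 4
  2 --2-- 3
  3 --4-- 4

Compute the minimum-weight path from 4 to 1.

Using Dijkstra's algorithm from vertex 4:
Shortest path: 4 -> 1
Total weight: 6 = 6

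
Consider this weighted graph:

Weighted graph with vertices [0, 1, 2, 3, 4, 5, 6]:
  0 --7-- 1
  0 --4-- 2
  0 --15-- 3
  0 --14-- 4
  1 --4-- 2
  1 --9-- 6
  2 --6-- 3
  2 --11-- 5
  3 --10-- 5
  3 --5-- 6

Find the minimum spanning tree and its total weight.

Applying Kruskal's algorithm (sort edges by weight, add if no cycle):
  Add (0,2) w=4
  Add (1,2) w=4
  Add (3,6) w=5
  Add (2,3) w=6
  Skip (0,1) w=7 (creates cycle)
  Skip (1,6) w=9 (creates cycle)
  Add (3,5) w=10
  Skip (2,5) w=11 (creates cycle)
  Add (0,4) w=14
  Skip (0,3) w=15 (creates cycle)
MST weight = 43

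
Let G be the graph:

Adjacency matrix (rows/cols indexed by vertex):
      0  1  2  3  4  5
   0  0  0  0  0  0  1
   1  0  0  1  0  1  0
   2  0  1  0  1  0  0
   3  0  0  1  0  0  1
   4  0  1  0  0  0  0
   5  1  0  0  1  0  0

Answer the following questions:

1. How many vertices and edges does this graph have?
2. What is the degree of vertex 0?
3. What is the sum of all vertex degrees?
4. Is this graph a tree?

Count: 6 vertices, 5 edges.
Vertex 0 has neighbors [5], degree = 1.
Handshaking lemma: 2 * 5 = 10.
A graph is a tree iff it is connected and has exactly n-1 edges. This graph is connected (all 6 vertices in one component) and has 6-1 = 5 edges. It is a tree.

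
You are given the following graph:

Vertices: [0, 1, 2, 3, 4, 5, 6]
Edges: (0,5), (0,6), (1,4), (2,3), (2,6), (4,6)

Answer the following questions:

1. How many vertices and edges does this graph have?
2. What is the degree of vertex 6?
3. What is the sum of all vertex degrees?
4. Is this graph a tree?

Count: 7 vertices, 6 edges.
Vertex 6 has neighbors [0, 2, 4], degree = 3.
Handshaking lemma: 2 * 6 = 12.
A graph is a tree iff it is connected and has exactly n-1 edges. This graph is connected (all 7 vertices in one component) and has 7-1 = 6 edges. It is a tree.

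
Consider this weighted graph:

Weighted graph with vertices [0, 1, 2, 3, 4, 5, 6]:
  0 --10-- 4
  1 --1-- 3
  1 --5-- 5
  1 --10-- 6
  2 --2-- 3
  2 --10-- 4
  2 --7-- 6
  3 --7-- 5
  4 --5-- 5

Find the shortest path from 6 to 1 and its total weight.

Using Dijkstra's algorithm from vertex 6:
Shortest path: 6 -> 1
Total weight: 10 = 10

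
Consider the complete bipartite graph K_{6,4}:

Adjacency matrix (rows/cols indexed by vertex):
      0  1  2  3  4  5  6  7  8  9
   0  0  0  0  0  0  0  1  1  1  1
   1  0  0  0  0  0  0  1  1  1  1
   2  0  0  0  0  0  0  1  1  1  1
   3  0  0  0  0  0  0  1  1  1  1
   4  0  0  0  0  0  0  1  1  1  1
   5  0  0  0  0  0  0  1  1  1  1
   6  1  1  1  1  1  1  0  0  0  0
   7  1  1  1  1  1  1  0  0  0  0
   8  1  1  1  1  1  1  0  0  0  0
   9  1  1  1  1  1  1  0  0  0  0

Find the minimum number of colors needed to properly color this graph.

K_{6,4} is bipartite: vertices split into two independent sets of size 6 and 4.
Color one set 0, the other 1. No adjacent vertices share a color.
Chromatic number = 2.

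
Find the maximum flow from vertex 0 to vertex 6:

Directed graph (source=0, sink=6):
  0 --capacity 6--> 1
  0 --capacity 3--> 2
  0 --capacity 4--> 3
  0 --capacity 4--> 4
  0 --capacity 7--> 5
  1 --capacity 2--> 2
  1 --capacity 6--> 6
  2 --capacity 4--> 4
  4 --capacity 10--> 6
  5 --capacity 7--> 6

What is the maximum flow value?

Computing max flow:
  Flow on (0->1): 6/6
  Flow on (0->2): 3/3
  Flow on (0->4): 4/4
  Flow on (0->5): 7/7
  Flow on (1->6): 6/6
  Flow on (2->4): 3/4
  Flow on (4->6): 7/10
  Flow on (5->6): 7/7
Maximum flow = 20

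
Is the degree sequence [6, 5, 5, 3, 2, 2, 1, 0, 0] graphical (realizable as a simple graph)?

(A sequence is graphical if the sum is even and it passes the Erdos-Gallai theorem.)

Sum of degrees = 24. Sum is even but fails Erdos-Gallai. The sequence is NOT graphical.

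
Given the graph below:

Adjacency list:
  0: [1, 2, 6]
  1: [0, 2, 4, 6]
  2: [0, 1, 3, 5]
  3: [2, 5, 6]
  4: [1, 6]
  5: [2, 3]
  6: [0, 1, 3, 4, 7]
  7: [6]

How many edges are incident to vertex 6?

Vertex 6 has neighbors [0, 1, 3, 4, 7], so deg(6) = 5.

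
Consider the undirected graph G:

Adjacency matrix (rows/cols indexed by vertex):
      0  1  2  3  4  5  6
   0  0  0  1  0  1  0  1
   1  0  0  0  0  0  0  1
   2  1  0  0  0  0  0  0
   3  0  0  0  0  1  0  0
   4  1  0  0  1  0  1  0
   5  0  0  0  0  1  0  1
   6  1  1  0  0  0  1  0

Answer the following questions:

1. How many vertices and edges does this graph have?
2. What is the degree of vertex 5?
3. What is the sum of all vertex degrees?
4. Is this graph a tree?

Count: 7 vertices, 7 edges.
Vertex 5 has neighbors [4, 6], degree = 2.
Handshaking lemma: 2 * 7 = 14.
A tree on 7 vertices has 6 edges. This graph has 7 edges (1 extra). Not a tree.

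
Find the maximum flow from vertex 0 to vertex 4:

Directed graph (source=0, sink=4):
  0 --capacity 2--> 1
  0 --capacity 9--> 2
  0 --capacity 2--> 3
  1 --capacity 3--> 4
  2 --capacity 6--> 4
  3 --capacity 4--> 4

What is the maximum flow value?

Computing max flow:
  Flow on (0->1): 2/2
  Flow on (0->2): 6/9
  Flow on (0->3): 2/2
  Flow on (1->4): 2/3
  Flow on (2->4): 6/6
  Flow on (3->4): 2/4
Maximum flow = 10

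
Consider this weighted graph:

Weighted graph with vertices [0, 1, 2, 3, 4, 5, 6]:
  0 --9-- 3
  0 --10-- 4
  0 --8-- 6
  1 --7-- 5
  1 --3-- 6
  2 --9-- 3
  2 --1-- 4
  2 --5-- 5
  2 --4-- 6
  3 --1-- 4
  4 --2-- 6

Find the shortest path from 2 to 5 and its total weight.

Using Dijkstra's algorithm from vertex 2:
Shortest path: 2 -> 5
Total weight: 5 = 5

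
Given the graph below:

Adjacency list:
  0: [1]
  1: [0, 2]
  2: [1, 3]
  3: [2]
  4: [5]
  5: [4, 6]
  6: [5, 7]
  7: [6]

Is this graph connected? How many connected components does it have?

Checking connectivity: the graph has 2 connected component(s).
Components: [[0, 1, 2, 3], [4, 5, 6, 7]]. The graph is NOT connected.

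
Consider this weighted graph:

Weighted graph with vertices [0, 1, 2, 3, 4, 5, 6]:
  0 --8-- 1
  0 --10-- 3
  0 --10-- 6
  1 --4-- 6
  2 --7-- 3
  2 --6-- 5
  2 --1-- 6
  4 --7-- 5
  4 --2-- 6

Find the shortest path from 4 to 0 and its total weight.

Using Dijkstra's algorithm from vertex 4:
Shortest path: 4 -> 6 -> 0
Total weight: 2 + 10 = 12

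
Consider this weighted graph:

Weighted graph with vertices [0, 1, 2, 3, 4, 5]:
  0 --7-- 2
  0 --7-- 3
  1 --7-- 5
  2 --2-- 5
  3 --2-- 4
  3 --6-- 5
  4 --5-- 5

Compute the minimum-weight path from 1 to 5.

Using Dijkstra's algorithm from vertex 1:
Shortest path: 1 -> 5
Total weight: 7 = 7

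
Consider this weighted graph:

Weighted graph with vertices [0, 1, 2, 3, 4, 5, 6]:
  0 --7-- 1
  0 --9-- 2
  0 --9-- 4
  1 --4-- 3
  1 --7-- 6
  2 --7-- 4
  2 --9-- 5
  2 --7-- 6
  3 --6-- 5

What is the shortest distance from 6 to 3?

Using Dijkstra's algorithm from vertex 6:
Shortest path: 6 -> 1 -> 3
Total weight: 7 + 4 = 11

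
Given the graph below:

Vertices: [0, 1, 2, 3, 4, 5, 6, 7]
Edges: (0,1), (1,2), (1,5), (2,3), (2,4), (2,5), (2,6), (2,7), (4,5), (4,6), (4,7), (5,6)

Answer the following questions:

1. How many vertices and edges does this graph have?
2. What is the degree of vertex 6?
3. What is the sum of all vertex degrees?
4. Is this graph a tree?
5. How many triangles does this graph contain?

Count: 8 vertices, 12 edges.
Vertex 6 has neighbors [2, 4, 5], degree = 3.
Handshaking lemma: 2 * 12 = 24.
A tree on 8 vertices has 7 edges. This graph has 12 edges (5 extra). Not a tree.
Number of triangles = 6.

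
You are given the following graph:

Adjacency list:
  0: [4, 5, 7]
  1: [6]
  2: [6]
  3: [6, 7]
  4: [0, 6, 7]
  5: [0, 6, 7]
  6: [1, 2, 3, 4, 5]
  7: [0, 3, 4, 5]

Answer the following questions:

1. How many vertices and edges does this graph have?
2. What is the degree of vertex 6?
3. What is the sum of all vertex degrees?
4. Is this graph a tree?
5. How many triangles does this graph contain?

Count: 8 vertices, 11 edges.
Vertex 6 has neighbors [1, 2, 3, 4, 5], degree = 5.
Handshaking lemma: 2 * 11 = 22.
A tree on 8 vertices has 7 edges. This graph has 11 edges (4 extra). Not a tree.
Number of triangles = 2.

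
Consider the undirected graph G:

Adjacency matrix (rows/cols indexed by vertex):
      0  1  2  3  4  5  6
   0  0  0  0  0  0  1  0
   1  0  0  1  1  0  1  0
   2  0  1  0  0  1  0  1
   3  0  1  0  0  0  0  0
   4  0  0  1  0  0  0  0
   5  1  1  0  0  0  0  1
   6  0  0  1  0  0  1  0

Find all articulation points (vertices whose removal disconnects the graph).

An articulation point is a vertex whose removal disconnects the graph.
Articulation points: [1, 2, 5]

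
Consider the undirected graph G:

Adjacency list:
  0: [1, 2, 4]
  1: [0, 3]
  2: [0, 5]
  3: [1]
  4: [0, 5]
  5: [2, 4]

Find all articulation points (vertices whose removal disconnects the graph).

An articulation point is a vertex whose removal disconnects the graph.
Articulation points: [0, 1]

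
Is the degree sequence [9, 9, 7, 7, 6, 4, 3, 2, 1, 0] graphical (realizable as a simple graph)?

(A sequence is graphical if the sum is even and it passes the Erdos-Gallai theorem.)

Sum of degrees = 48. Sum is even but fails Erdos-Gallai. The sequence is NOT graphical.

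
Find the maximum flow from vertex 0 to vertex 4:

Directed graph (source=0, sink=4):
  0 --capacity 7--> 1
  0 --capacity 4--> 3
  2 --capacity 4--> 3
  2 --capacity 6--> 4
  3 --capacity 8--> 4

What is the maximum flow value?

Computing max flow:
  Flow on (0->3): 4/4
  Flow on (3->4): 4/8
Maximum flow = 4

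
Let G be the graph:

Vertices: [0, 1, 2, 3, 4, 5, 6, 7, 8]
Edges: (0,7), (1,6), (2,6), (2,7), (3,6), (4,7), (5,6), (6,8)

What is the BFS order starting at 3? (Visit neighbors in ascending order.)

BFS from vertex 3 (neighbors processed in ascending order):
Visit order: 3, 6, 1, 2, 5, 8, 7, 0, 4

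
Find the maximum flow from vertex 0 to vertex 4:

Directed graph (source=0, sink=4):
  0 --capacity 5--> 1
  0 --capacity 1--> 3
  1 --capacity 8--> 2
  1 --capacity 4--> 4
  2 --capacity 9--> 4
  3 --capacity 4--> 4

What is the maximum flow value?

Computing max flow:
  Flow on (0->1): 5/5
  Flow on (0->3): 1/1
  Flow on (1->2): 1/8
  Flow on (1->4): 4/4
  Flow on (2->4): 1/9
  Flow on (3->4): 1/4
Maximum flow = 6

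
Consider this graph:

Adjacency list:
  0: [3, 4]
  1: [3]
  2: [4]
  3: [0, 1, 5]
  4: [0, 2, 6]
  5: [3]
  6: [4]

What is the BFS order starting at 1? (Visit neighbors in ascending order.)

BFS from vertex 1 (neighbors processed in ascending order):
Visit order: 1, 3, 0, 5, 4, 2, 6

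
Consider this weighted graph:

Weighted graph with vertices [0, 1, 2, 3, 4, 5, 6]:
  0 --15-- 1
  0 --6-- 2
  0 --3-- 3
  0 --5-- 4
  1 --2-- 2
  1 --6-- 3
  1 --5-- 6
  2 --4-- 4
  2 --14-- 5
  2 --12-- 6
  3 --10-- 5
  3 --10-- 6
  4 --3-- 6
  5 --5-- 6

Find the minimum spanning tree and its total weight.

Applying Kruskal's algorithm (sort edges by weight, add if no cycle):
  Add (1,2) w=2
  Add (0,3) w=3
  Add (4,6) w=3
  Add (2,4) w=4
  Add (0,4) w=5
  Skip (1,6) w=5 (creates cycle)
  Add (5,6) w=5
  Skip (0,2) w=6 (creates cycle)
  Skip (1,3) w=6 (creates cycle)
  Skip (3,6) w=10 (creates cycle)
  Skip (3,5) w=10 (creates cycle)
  Skip (2,6) w=12 (creates cycle)
  Skip (2,5) w=14 (creates cycle)
  Skip (0,1) w=15 (creates cycle)
MST weight = 22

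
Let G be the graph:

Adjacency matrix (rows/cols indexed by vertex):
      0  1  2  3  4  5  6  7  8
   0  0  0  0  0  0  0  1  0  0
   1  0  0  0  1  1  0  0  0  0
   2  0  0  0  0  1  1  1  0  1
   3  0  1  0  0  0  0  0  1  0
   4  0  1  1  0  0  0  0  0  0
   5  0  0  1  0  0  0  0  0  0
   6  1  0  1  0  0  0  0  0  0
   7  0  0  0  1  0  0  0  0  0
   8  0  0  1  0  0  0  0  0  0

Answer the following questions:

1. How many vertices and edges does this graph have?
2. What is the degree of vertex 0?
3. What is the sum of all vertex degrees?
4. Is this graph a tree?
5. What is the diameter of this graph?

Count: 9 vertices, 8 edges.
Vertex 0 has neighbors [6], degree = 1.
Handshaking lemma: 2 * 8 = 16.
A graph is a tree iff it is connected and has exactly n-1 edges. This graph is connected (all 9 vertices in one component) and has 9-1 = 8 edges. It is a tree.
Diameter (longest shortest path) = 6.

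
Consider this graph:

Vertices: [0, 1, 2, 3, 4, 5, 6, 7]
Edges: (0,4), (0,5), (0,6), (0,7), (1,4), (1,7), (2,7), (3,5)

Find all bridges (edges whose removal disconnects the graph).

A bridge is an edge whose removal increases the number of connected components.
Bridges found: (0,5), (0,6), (2,7), (3,5)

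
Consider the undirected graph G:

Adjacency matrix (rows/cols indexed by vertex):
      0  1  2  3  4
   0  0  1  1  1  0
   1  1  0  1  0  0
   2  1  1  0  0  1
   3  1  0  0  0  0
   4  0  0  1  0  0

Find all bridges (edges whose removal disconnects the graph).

A bridge is an edge whose removal increases the number of connected components.
Bridges found: (0,3), (2,4)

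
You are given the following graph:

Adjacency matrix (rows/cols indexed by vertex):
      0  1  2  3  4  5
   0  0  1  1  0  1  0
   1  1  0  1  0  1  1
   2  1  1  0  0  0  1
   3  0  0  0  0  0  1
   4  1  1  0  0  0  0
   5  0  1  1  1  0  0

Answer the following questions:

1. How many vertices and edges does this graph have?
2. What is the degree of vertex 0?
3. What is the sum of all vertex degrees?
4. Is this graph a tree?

Count: 6 vertices, 8 edges.
Vertex 0 has neighbors [1, 2, 4], degree = 3.
Handshaking lemma: 2 * 8 = 16.
A tree on 6 vertices has 5 edges. This graph has 8 edges (3 extra). Not a tree.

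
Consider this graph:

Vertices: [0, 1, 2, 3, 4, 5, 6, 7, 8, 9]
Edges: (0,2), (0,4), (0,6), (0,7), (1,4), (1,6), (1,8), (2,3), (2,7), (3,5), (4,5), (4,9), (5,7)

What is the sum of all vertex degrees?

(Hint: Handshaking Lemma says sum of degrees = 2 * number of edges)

Count edges: 13 edges.
By Handshaking Lemma: sum of degrees = 2 * 13 = 26.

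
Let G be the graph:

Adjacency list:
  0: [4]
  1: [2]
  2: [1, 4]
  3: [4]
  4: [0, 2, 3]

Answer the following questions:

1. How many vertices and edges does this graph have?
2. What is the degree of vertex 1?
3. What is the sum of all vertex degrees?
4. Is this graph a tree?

Count: 5 vertices, 4 edges.
Vertex 1 has neighbors [2], degree = 1.
Handshaking lemma: 2 * 4 = 8.
A graph is a tree iff it is connected and has exactly n-1 edges. This graph is connected (all 5 vertices in one component) and has 5-1 = 4 edges. It is a tree.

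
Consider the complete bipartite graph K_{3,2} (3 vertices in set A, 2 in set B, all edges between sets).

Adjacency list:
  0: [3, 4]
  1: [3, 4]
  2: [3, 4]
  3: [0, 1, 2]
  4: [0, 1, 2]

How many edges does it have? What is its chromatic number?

K_{3,2} has 3 * 2 = 6 edges.
Bipartite graphs have chromatic number 2 (color each partition differently).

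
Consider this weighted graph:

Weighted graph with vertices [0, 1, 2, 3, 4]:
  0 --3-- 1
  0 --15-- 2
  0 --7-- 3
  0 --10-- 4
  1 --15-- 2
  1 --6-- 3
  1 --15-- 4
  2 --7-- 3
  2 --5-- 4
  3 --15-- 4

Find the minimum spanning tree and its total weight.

Applying Kruskal's algorithm (sort edges by weight, add if no cycle):
  Add (0,1) w=3
  Add (2,4) w=5
  Add (1,3) w=6
  Skip (0,3) w=7 (creates cycle)
  Add (2,3) w=7
  Skip (0,4) w=10 (creates cycle)
  Skip (0,2) w=15 (creates cycle)
  Skip (1,2) w=15 (creates cycle)
  Skip (1,4) w=15 (creates cycle)
  Skip (3,4) w=15 (creates cycle)
MST weight = 21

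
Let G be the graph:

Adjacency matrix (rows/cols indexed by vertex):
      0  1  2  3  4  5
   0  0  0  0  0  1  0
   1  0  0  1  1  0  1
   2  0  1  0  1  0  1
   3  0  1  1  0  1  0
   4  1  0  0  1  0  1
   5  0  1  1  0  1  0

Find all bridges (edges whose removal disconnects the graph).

A bridge is an edge whose removal increases the number of connected components.
Bridges found: (0,4)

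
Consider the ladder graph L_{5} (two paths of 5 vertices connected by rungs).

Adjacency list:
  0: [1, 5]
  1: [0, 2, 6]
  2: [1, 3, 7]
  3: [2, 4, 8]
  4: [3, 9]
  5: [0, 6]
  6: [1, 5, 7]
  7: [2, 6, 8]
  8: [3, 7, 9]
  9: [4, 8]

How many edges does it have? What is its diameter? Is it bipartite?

Ladder graph L_{5}: 5 rungs + 2 * (5-1) path edges = 5 + 8 = 13 edges.
Diameter = 5.
Ladder graphs are bipartite (alternating coloring along each path).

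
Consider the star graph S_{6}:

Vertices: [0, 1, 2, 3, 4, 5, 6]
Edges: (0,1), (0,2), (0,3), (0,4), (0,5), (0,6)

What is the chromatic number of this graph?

S_{6} has one hub adjacent to 6 leaves; leaves are pairwise non-adjacent.
Color the hub 0 and every leaf 1.
Chromatic number = 2.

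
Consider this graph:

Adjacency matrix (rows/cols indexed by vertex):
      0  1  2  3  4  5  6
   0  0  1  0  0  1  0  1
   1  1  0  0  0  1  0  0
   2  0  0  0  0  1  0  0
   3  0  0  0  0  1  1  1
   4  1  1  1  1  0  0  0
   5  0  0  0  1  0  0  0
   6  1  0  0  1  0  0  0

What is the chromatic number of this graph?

The graph has a maximum clique of size 3 (lower bound on chromatic number).
A valid 3-coloring: {0: 1, 1: 2, 2: 1, 3: 1, 4: 0, 5: 0, 6: 0}.
Chromatic number = 3.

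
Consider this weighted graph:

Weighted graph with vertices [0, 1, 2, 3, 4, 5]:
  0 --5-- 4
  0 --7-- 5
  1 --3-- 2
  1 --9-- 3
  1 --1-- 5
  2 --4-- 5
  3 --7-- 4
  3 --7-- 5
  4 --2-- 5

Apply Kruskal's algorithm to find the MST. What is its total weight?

Applying Kruskal's algorithm (sort edges by weight, add if no cycle):
  Add (1,5) w=1
  Add (4,5) w=2
  Add (1,2) w=3
  Skip (2,5) w=4 (creates cycle)
  Add (0,4) w=5
  Skip (0,5) w=7 (creates cycle)
  Add (3,4) w=7
  Skip (3,5) w=7 (creates cycle)
  Skip (1,3) w=9 (creates cycle)
MST weight = 18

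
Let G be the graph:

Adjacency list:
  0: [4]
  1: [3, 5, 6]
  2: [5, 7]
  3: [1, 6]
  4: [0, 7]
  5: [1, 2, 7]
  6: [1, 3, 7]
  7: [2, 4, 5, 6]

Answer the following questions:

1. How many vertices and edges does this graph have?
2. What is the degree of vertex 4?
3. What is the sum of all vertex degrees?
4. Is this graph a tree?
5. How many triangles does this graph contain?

Count: 8 vertices, 10 edges.
Vertex 4 has neighbors [0, 7], degree = 2.
Handshaking lemma: 2 * 10 = 20.
A tree on 8 vertices has 7 edges. This graph has 10 edges (3 extra). Not a tree.
Number of triangles = 2.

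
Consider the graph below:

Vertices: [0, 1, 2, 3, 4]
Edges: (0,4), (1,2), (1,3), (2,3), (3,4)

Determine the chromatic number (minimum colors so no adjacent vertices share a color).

The graph has a maximum clique of size 3 (lower bound on chromatic number).
A valid 3-coloring: {0: 0, 1: 1, 2: 2, 3: 0, 4: 1}.
Chromatic number = 3.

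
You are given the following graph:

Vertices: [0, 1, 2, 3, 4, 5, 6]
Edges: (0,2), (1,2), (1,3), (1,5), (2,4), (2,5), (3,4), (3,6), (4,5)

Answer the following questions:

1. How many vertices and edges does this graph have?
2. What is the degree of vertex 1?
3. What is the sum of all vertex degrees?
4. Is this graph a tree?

Count: 7 vertices, 9 edges.
Vertex 1 has neighbors [2, 3, 5], degree = 3.
Handshaking lemma: 2 * 9 = 18.
A tree on 7 vertices has 6 edges. This graph has 9 edges (3 extra). Not a tree.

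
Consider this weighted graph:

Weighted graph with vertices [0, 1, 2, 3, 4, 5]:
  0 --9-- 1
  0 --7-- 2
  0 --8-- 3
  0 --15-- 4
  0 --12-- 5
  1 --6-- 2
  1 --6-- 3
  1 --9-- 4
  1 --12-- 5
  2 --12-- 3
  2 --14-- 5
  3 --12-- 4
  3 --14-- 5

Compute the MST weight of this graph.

Applying Kruskal's algorithm (sort edges by weight, add if no cycle):
  Add (1,3) w=6
  Add (1,2) w=6
  Add (0,2) w=7
  Skip (0,3) w=8 (creates cycle)
  Skip (0,1) w=9 (creates cycle)
  Add (1,4) w=9
  Add (0,5) w=12
  Skip (1,5) w=12 (creates cycle)
  Skip (2,3) w=12 (creates cycle)
  Skip (3,4) w=12 (creates cycle)
  Skip (2,5) w=14 (creates cycle)
  Skip (3,5) w=14 (creates cycle)
  Skip (0,4) w=15 (creates cycle)
MST weight = 40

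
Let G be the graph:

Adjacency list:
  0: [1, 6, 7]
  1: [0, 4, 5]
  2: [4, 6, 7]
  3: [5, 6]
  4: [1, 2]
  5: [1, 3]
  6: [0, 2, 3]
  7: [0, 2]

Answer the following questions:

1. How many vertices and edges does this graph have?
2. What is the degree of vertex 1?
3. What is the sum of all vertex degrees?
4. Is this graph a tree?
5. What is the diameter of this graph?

Count: 8 vertices, 10 edges.
Vertex 1 has neighbors [0, 4, 5], degree = 3.
Handshaking lemma: 2 * 10 = 20.
A tree on 8 vertices has 7 edges. This graph has 10 edges (3 extra). Not a tree.
Diameter (longest shortest path) = 3.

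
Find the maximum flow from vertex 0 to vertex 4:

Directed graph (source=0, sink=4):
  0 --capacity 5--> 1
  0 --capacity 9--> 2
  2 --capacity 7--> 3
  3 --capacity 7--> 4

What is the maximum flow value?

Computing max flow:
  Flow on (0->2): 7/9
  Flow on (2->3): 7/7
  Flow on (3->4): 7/7
Maximum flow = 7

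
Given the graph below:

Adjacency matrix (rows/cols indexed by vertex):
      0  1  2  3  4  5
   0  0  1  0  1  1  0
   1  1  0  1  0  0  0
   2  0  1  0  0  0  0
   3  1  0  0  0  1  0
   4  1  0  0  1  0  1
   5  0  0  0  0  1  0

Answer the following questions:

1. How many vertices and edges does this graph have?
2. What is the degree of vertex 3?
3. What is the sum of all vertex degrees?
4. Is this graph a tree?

Count: 6 vertices, 6 edges.
Vertex 3 has neighbors [0, 4], degree = 2.
Handshaking lemma: 2 * 6 = 12.
A tree on 6 vertices has 5 edges. This graph has 6 edges (1 extra). Not a tree.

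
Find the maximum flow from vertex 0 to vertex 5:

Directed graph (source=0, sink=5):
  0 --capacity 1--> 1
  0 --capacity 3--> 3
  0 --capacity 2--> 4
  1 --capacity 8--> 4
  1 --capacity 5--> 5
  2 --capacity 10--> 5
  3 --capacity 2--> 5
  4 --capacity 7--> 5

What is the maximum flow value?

Computing max flow:
  Flow on (0->1): 1/1
  Flow on (0->3): 2/3
  Flow on (0->4): 2/2
  Flow on (1->5): 1/5
  Flow on (3->5): 2/2
  Flow on (4->5): 2/7
Maximum flow = 5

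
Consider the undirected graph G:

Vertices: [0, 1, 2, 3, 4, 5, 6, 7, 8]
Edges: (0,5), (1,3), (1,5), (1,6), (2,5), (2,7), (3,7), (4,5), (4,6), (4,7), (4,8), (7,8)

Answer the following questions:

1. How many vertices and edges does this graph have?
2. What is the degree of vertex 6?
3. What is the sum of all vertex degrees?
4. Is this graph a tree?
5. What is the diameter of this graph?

Count: 9 vertices, 12 edges.
Vertex 6 has neighbors [1, 4], degree = 2.
Handshaking lemma: 2 * 12 = 24.
A tree on 9 vertices has 8 edges. This graph has 12 edges (4 extra). Not a tree.
Diameter (longest shortest path) = 3.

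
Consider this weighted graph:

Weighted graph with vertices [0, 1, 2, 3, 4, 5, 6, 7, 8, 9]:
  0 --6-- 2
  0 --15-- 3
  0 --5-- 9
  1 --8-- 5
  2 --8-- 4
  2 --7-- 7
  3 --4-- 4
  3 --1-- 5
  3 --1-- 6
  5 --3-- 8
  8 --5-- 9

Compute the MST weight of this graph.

Applying Kruskal's algorithm (sort edges by weight, add if no cycle):
  Add (3,5) w=1
  Add (3,6) w=1
  Add (5,8) w=3
  Add (3,4) w=4
  Add (0,9) w=5
  Add (8,9) w=5
  Add (0,2) w=6
  Add (2,7) w=7
  Add (1,5) w=8
  Skip (2,4) w=8 (creates cycle)
  Skip (0,3) w=15 (creates cycle)
MST weight = 40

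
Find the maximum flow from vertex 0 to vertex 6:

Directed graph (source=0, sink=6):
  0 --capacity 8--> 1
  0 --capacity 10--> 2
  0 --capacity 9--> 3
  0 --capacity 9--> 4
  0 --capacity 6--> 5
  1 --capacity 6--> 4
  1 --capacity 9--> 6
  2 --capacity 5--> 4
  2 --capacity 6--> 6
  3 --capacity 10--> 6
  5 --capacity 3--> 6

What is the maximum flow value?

Computing max flow:
  Flow on (0->1): 8/8
  Flow on (0->2): 6/10
  Flow on (0->3): 9/9
  Flow on (0->5): 3/6
  Flow on (1->6): 8/9
  Flow on (2->6): 6/6
  Flow on (3->6): 9/10
  Flow on (5->6): 3/3
Maximum flow = 26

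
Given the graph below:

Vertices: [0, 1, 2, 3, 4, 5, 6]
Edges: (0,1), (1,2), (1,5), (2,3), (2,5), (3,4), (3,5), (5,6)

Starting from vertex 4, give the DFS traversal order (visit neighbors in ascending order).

DFS from vertex 4 (neighbors processed in ascending order):
Visit order: 4, 3, 2, 1, 0, 5, 6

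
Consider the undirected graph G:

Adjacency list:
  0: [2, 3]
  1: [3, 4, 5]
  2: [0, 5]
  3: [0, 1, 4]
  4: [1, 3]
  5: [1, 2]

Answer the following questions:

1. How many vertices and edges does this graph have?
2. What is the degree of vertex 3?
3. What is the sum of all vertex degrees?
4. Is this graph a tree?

Count: 6 vertices, 7 edges.
Vertex 3 has neighbors [0, 1, 4], degree = 3.
Handshaking lemma: 2 * 7 = 14.
A tree on 6 vertices has 5 edges. This graph has 7 edges (2 extra). Not a tree.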